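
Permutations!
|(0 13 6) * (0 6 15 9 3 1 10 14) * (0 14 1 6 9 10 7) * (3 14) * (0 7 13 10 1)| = 12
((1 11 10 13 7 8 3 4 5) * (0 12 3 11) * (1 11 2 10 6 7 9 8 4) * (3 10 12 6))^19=(0 4 3 6 5 1 7 11)(2 12 10 13 9 8)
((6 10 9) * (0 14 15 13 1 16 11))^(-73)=(0 1 14 16 15 11 13)(6 9 10)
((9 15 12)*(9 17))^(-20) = (17) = ((9 15 12 17))^(-20)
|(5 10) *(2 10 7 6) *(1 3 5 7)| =|(1 3 5)(2 10 7 6)| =12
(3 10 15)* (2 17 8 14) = (2 17 8 14)(3 10 15) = [0, 1, 17, 10, 4, 5, 6, 7, 14, 9, 15, 11, 12, 13, 2, 3, 16, 8]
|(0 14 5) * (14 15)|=4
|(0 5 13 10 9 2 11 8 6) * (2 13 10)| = |(0 5 10 9 13 2 11 8 6)| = 9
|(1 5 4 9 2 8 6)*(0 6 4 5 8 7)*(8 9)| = 6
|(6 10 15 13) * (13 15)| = |(15)(6 10 13)| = 3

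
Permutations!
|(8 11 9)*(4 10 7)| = 3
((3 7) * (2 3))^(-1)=(2 7 3)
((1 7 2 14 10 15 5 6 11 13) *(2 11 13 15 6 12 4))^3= ((1 7 11 15 5 12 4 2 14 10 6 13))^3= (1 15 4 10)(2 6 7 5)(11 12 14 13)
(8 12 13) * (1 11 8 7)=(1 11 8 12 13 7)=[0, 11, 2, 3, 4, 5, 6, 1, 12, 9, 10, 8, 13, 7]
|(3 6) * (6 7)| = 3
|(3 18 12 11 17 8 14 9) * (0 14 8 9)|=6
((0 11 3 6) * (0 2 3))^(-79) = (0 11)(2 6 3)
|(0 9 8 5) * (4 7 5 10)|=7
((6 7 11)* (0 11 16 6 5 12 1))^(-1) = ((0 11 5 12 1)(6 7 16))^(-1) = (0 1 12 5 11)(6 16 7)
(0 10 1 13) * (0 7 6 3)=(0 10 1 13 7 6 3)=[10, 13, 2, 0, 4, 5, 3, 6, 8, 9, 1, 11, 12, 7]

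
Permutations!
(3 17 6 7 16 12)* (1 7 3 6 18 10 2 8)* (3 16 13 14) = [0, 7, 8, 17, 4, 5, 16, 13, 1, 9, 2, 11, 6, 14, 3, 15, 12, 18, 10] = (1 7 13 14 3 17 18 10 2 8)(6 16 12)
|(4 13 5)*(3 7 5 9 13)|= 4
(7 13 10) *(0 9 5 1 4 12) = (0 9 5 1 4 12)(7 13 10) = [9, 4, 2, 3, 12, 1, 6, 13, 8, 5, 7, 11, 0, 10]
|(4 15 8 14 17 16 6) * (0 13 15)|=9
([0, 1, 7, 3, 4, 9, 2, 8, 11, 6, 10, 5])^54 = (2 9 11 7 6 5 8)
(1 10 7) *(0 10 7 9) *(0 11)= (0 10 9 11)(1 7)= [10, 7, 2, 3, 4, 5, 6, 1, 8, 11, 9, 0]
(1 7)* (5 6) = (1 7)(5 6) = [0, 7, 2, 3, 4, 6, 5, 1]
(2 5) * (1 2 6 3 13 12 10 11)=(1 2 5 6 3 13 12 10 11)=[0, 2, 5, 13, 4, 6, 3, 7, 8, 9, 11, 1, 10, 12]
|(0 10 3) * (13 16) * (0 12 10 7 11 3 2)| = 14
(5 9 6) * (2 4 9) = (2 4 9 6 5) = [0, 1, 4, 3, 9, 2, 5, 7, 8, 6]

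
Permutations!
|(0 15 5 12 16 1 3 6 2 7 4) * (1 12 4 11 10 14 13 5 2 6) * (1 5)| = |(0 15 2 7 11 10 14 13 1 3 5 4)(12 16)| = 12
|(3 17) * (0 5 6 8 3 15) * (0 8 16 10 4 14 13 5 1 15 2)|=|(0 1 15 8 3 17 2)(4 14 13 5 6 16 10)|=7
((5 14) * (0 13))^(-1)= (0 13)(5 14)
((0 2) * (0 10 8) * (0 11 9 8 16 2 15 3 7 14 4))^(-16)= ((0 15 3 7 14 4)(2 10 16)(8 11 9))^(-16)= (0 3 14)(2 16 10)(4 15 7)(8 9 11)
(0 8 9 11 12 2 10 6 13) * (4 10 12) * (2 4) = (0 8 9 11 2 12 4 10 6 13) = [8, 1, 12, 3, 10, 5, 13, 7, 9, 11, 6, 2, 4, 0]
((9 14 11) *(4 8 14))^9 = (4 9 11 14 8)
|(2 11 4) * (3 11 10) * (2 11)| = |(2 10 3)(4 11)| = 6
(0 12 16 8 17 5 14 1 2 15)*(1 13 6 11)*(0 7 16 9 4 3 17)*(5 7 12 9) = (0 9 4 3 17 7 16 8)(1 2 15 12 5 14 13 6 11) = [9, 2, 15, 17, 3, 14, 11, 16, 0, 4, 10, 1, 5, 6, 13, 12, 8, 7]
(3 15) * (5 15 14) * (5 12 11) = [0, 1, 2, 14, 4, 15, 6, 7, 8, 9, 10, 5, 11, 13, 12, 3] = (3 14 12 11 5 15)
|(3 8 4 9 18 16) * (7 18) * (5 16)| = |(3 8 4 9 7 18 5 16)| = 8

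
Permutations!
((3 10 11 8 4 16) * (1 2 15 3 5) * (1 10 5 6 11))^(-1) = ((1 2 15 3 5 10)(4 16 6 11 8))^(-1) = (1 10 5 3 15 2)(4 8 11 6 16)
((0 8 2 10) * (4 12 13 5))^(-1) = ((0 8 2 10)(4 12 13 5))^(-1) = (0 10 2 8)(4 5 13 12)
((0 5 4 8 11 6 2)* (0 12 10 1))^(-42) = (0 10 2 11 4)(1 12 6 8 5)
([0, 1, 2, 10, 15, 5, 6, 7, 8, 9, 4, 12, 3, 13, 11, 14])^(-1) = [0, 1, 2, 12, 10, 5, 6, 7, 8, 9, 3, 14, 11, 13, 15, 4]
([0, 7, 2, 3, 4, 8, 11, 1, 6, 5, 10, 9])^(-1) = (1 7)(5 9 11 6 8)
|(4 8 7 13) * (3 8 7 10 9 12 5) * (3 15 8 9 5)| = |(3 9 12)(4 7 13)(5 15 8 10)| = 12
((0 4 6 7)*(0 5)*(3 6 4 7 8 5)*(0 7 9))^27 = (0 9)(3 8 7 6 5)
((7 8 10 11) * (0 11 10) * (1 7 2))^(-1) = (0 8 7 1 2 11)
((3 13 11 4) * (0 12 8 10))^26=((0 12 8 10)(3 13 11 4))^26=(0 8)(3 11)(4 13)(10 12)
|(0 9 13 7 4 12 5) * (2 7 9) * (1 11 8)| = 6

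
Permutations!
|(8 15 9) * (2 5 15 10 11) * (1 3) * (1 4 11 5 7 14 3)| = |(2 7 14 3 4 11)(5 15 9 8 10)| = 30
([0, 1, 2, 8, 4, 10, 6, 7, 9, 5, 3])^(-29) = [0, 1, 2, 8, 4, 10, 6, 7, 9, 5, 3]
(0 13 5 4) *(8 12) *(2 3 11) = (0 13 5 4)(2 3 11)(8 12) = [13, 1, 3, 11, 0, 4, 6, 7, 12, 9, 10, 2, 8, 5]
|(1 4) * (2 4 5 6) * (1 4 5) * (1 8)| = 6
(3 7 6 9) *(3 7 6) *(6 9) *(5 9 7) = (3 7)(5 9) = [0, 1, 2, 7, 4, 9, 6, 3, 8, 5]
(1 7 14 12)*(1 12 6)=(1 7 14 6)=[0, 7, 2, 3, 4, 5, 1, 14, 8, 9, 10, 11, 12, 13, 6]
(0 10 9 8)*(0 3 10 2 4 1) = (0 2 4 1)(3 10 9 8) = [2, 0, 4, 10, 1, 5, 6, 7, 3, 8, 9]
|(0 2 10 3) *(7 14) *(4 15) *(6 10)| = |(0 2 6 10 3)(4 15)(7 14)| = 10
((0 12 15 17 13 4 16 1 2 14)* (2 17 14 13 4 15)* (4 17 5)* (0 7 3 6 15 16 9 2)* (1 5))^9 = (17)(0 12)(2 5)(3 7 14 15 6)(4 13)(9 16)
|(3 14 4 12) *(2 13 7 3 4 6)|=6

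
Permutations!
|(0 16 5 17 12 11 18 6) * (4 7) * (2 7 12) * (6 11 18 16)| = 18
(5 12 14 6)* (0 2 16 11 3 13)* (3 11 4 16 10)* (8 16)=[2, 1, 10, 13, 8, 12, 5, 7, 16, 9, 3, 11, 14, 0, 6, 15, 4]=(0 2 10 3 13)(4 8 16)(5 12 14 6)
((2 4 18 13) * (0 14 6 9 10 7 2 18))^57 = (0 14 6 9 10 7 2 4)(13 18)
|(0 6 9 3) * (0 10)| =5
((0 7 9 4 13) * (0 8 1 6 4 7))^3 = (1 13 6 8 4)(7 9)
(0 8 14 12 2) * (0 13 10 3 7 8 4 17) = (0 4 17)(2 13 10 3 7 8 14 12) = [4, 1, 13, 7, 17, 5, 6, 8, 14, 9, 3, 11, 2, 10, 12, 15, 16, 0]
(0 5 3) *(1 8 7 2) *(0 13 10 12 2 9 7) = (0 5 3 13 10 12 2 1 8)(7 9) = [5, 8, 1, 13, 4, 3, 6, 9, 0, 7, 12, 11, 2, 10]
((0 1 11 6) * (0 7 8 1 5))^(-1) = (0 5)(1 8 7 6 11)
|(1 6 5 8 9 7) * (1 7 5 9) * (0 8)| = 6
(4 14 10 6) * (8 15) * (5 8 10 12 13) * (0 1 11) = (0 1 11)(4 14 12 13 5 8 15 10 6) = [1, 11, 2, 3, 14, 8, 4, 7, 15, 9, 6, 0, 13, 5, 12, 10]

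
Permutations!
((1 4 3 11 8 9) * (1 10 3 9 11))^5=((1 4 9 10 3)(8 11))^5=(8 11)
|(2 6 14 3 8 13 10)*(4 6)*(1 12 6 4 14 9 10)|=|(1 12 6 9 10 2 14 3 8 13)|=10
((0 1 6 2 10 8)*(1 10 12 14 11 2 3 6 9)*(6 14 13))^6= ((0 10 8)(1 9)(2 12 13 6 3 14 11))^6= (2 11 14 3 6 13 12)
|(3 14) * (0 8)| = |(0 8)(3 14)| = 2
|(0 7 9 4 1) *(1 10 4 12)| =10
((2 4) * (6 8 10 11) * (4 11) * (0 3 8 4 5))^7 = (0 8 5 3 10)(2 4 6 11) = ((0 3 8 10 5)(2 11 6 4))^7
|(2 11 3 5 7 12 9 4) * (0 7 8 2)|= 5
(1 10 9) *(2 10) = (1 2 10 9) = [0, 2, 10, 3, 4, 5, 6, 7, 8, 1, 9]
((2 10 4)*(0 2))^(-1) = (0 4 10 2)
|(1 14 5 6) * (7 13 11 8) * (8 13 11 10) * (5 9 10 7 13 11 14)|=|(1 5 6)(7 14 9 10 8 13)|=6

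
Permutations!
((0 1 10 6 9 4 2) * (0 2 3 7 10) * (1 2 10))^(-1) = (0 1 7 3 4 9 6 10 2)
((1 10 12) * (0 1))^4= (12)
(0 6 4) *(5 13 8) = [6, 1, 2, 3, 0, 13, 4, 7, 5, 9, 10, 11, 12, 8] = (0 6 4)(5 13 8)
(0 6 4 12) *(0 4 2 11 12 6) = [0, 1, 11, 3, 6, 5, 2, 7, 8, 9, 10, 12, 4] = (2 11 12 4 6)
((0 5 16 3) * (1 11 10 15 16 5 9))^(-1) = ((0 9 1 11 10 15 16 3))^(-1) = (0 3 16 15 10 11 1 9)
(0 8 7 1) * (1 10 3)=(0 8 7 10 3 1)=[8, 0, 2, 1, 4, 5, 6, 10, 7, 9, 3]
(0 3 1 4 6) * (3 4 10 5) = [4, 10, 2, 1, 6, 3, 0, 7, 8, 9, 5] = (0 4 6)(1 10 5 3)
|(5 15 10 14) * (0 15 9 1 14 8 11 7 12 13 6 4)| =20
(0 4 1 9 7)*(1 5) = (0 4 5 1 9 7) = [4, 9, 2, 3, 5, 1, 6, 0, 8, 7]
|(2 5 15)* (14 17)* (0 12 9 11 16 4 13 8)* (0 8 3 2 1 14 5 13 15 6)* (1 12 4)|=12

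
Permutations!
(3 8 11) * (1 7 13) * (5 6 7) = (1 5 6 7 13)(3 8 11) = [0, 5, 2, 8, 4, 6, 7, 13, 11, 9, 10, 3, 12, 1]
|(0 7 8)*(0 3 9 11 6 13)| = 8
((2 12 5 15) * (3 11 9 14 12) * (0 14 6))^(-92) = ((0 14 12 5 15 2 3 11 9 6))^(-92) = (0 9 3 15 12)(2 5 14 6 11)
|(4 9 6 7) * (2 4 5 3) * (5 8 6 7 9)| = 4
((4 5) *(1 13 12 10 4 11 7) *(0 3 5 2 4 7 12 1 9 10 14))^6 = ((0 3 5 11 12 14)(1 13)(2 4)(7 9 10))^6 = (14)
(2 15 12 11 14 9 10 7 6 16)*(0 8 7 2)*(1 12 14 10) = [8, 12, 15, 3, 4, 5, 16, 6, 7, 1, 2, 10, 11, 13, 9, 14, 0] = (0 8 7 6 16)(1 12 11 10 2 15 14 9)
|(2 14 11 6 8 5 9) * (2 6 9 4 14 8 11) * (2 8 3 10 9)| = |(2 3 10 9 6 11)(4 14 8 5)| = 12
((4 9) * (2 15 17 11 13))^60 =((2 15 17 11 13)(4 9))^60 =(17)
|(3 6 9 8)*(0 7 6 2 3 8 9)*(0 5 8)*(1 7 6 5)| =|(9)(0 6 1 7 5 8)(2 3)| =6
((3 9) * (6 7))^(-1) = (3 9)(6 7)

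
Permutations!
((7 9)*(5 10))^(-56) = ((5 10)(7 9))^(-56) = (10)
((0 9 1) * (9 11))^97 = (0 11 9 1)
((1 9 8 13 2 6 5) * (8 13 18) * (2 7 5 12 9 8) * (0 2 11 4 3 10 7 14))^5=((0 2 6 12 9 13 14)(1 8 18 11 4 3 10 7 5))^5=(0 13 12 2 14 9 6)(1 3 8 10 18 7 11 5 4)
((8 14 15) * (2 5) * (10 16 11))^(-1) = ((2 5)(8 14 15)(10 16 11))^(-1) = (2 5)(8 15 14)(10 11 16)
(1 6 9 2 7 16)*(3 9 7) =[0, 6, 3, 9, 4, 5, 7, 16, 8, 2, 10, 11, 12, 13, 14, 15, 1] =(1 6 7 16)(2 3 9)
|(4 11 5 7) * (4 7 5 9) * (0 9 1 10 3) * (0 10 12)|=6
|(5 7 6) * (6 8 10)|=|(5 7 8 10 6)|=5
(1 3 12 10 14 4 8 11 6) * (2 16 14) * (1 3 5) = (1 5)(2 16 14 4 8 11 6 3 12 10) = [0, 5, 16, 12, 8, 1, 3, 7, 11, 9, 2, 6, 10, 13, 4, 15, 14]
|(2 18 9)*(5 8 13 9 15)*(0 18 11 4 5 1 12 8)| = 12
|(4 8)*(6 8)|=3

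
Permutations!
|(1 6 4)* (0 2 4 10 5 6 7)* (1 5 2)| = |(0 1 7)(2 4 5 6 10)| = 15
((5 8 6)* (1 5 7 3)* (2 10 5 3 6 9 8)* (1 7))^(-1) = ((1 3 7 6)(2 10 5)(8 9))^(-1) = (1 6 7 3)(2 5 10)(8 9)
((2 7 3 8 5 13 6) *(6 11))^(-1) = (2 6 11 13 5 8 3 7)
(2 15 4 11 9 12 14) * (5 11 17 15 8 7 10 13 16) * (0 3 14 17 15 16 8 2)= (0 3 14)(4 15)(5 11 9 12 17 16)(7 10 13 8)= [3, 1, 2, 14, 15, 11, 6, 10, 7, 12, 13, 9, 17, 8, 0, 4, 5, 16]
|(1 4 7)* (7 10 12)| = |(1 4 10 12 7)| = 5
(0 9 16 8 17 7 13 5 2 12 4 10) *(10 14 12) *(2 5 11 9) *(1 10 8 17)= (0 2 8 1 10)(4 14 12)(7 13 11 9 16 17)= [2, 10, 8, 3, 14, 5, 6, 13, 1, 16, 0, 9, 4, 11, 12, 15, 17, 7]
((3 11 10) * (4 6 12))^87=((3 11 10)(4 6 12))^87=(12)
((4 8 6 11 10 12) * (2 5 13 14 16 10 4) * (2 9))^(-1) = (2 9 12 10 16 14 13 5)(4 11 6 8) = ((2 5 13 14 16 10 12 9)(4 8 6 11))^(-1)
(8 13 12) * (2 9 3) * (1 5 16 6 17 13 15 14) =[0, 5, 9, 2, 4, 16, 17, 7, 15, 3, 10, 11, 8, 12, 1, 14, 6, 13] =(1 5 16 6 17 13 12 8 15 14)(2 9 3)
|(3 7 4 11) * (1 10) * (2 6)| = |(1 10)(2 6)(3 7 4 11)| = 4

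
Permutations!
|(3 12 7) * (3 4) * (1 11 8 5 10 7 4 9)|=21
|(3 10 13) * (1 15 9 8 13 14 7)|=9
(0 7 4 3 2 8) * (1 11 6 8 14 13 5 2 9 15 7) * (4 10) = (0 1 11 6 8)(2 14 13 5)(3 9 15 7 10 4) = [1, 11, 14, 9, 3, 2, 8, 10, 0, 15, 4, 6, 12, 5, 13, 7]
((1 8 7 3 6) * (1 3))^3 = ((1 8 7)(3 6))^3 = (8)(3 6)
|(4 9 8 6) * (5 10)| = |(4 9 8 6)(5 10)| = 4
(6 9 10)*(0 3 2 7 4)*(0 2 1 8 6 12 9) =(0 3 1 8 6)(2 7 4)(9 10 12) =[3, 8, 7, 1, 2, 5, 0, 4, 6, 10, 12, 11, 9]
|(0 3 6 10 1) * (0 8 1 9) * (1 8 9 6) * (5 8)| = |(0 3 1 9)(5 8)(6 10)| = 4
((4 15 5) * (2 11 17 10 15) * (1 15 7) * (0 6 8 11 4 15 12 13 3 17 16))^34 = (0 16 11 8 6)(1 7 10 17 3 13 12)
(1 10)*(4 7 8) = (1 10)(4 7 8) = [0, 10, 2, 3, 7, 5, 6, 8, 4, 9, 1]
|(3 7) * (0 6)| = |(0 6)(3 7)| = 2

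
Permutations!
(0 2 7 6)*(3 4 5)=(0 2 7 6)(3 4 5)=[2, 1, 7, 4, 5, 3, 0, 6]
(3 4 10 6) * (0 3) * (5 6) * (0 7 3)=[0, 1, 2, 4, 10, 6, 7, 3, 8, 9, 5]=(3 4 10 5 6 7)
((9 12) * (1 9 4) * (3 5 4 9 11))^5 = ((1 11 3 5 4)(9 12))^5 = (9 12)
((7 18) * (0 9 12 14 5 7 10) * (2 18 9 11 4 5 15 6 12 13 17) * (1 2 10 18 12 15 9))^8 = ((18)(0 11 4 5 7 1 2 12 14 9 13 17 10)(6 15))^8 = (18)(0 14 5 17 2 11 9 7 10 12 4 13 1)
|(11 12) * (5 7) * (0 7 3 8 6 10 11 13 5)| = 8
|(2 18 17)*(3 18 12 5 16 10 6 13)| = |(2 12 5 16 10 6 13 3 18 17)| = 10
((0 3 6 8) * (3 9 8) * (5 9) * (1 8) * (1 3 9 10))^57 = ((0 5 10 1 8)(3 6 9))^57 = (0 10 8 5 1)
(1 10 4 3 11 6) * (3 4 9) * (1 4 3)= [0, 10, 2, 11, 3, 5, 4, 7, 8, 1, 9, 6]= (1 10 9)(3 11 6 4)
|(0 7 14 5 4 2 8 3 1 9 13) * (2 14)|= 24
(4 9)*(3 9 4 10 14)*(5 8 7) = (3 9 10 14)(5 8 7) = [0, 1, 2, 9, 4, 8, 6, 5, 7, 10, 14, 11, 12, 13, 3]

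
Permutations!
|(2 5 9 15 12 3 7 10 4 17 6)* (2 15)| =24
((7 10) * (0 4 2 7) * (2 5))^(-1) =(0 10 7 2 5 4)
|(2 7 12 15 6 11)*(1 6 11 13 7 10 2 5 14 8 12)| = |(1 6 13 7)(2 10)(5 14 8 12 15 11)| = 12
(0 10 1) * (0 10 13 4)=[13, 10, 2, 3, 0, 5, 6, 7, 8, 9, 1, 11, 12, 4]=(0 13 4)(1 10)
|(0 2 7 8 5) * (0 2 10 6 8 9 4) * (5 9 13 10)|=10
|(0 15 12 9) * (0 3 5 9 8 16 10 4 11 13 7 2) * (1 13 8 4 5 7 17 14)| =52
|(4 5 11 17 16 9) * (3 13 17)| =|(3 13 17 16 9 4 5 11)| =8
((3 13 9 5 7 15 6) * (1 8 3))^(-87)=((1 8 3 13 9 5 7 15 6))^(-87)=(1 13 7)(3 5 6)(8 9 15)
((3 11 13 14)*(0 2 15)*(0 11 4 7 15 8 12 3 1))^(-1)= ((0 2 8 12 3 4 7 15 11 13 14 1))^(-1)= (0 1 14 13 11 15 7 4 3 12 8 2)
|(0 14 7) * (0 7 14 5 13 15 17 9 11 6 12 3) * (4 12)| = |(0 5 13 15 17 9 11 6 4 12 3)| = 11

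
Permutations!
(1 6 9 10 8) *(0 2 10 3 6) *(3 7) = (0 2 10 8 1)(3 6 9 7) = [2, 0, 10, 6, 4, 5, 9, 3, 1, 7, 8]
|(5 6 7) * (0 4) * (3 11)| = 6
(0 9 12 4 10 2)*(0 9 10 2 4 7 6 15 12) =(0 10 4 2 9)(6 15 12 7) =[10, 1, 9, 3, 2, 5, 15, 6, 8, 0, 4, 11, 7, 13, 14, 12]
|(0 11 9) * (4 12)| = |(0 11 9)(4 12)| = 6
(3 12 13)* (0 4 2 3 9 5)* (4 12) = (0 12 13 9 5)(2 3 4) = [12, 1, 3, 4, 2, 0, 6, 7, 8, 5, 10, 11, 13, 9]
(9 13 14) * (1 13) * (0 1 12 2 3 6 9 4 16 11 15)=(0 1 13 14 4 16 11 15)(2 3 6 9 12)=[1, 13, 3, 6, 16, 5, 9, 7, 8, 12, 10, 15, 2, 14, 4, 0, 11]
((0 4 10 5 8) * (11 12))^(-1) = ((0 4 10 5 8)(11 12))^(-1) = (0 8 5 10 4)(11 12)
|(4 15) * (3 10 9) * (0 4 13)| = |(0 4 15 13)(3 10 9)| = 12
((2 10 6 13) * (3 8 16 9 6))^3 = (2 8 6 10 16 13 3 9)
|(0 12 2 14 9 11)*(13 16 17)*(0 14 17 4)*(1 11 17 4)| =28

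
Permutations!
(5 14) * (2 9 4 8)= (2 9 4 8)(5 14)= [0, 1, 9, 3, 8, 14, 6, 7, 2, 4, 10, 11, 12, 13, 5]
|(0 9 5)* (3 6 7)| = |(0 9 5)(3 6 7)| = 3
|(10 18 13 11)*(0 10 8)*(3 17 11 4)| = 9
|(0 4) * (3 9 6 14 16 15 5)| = 14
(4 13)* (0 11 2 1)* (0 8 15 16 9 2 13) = (0 11 13 4)(1 8 15 16 9 2) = [11, 8, 1, 3, 0, 5, 6, 7, 15, 2, 10, 13, 12, 4, 14, 16, 9]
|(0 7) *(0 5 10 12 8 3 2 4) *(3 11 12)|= 21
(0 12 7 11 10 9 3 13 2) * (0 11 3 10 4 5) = (0 12 7 3 13 2 11 4 5)(9 10) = [12, 1, 11, 13, 5, 0, 6, 3, 8, 10, 9, 4, 7, 2]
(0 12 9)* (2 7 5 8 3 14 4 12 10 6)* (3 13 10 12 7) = (0 12 9)(2 3 14 4 7 5 8 13 10 6) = [12, 1, 3, 14, 7, 8, 2, 5, 13, 0, 6, 11, 9, 10, 4]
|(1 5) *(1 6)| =3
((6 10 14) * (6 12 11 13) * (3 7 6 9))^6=(3 11 10)(6 9 12)(7 13 14)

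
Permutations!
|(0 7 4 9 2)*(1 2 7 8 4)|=7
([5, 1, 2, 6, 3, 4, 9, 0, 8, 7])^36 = [5, 1, 2, 6, 3, 4, 9, 0, 8, 7]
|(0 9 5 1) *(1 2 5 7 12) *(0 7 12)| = 10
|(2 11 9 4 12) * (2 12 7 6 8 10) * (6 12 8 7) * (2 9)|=|(2 11)(4 6 7 12 8 10 9)|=14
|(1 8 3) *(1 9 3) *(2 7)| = 2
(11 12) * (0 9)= (0 9)(11 12)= [9, 1, 2, 3, 4, 5, 6, 7, 8, 0, 10, 12, 11]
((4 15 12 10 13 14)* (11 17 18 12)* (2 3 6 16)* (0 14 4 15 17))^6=((0 14 15 11)(2 3 6 16)(4 17 18 12 10 13))^6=(18)(0 15)(2 6)(3 16)(11 14)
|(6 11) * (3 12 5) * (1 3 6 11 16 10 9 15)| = 9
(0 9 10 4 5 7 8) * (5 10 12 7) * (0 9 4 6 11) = (0 4 10 6 11)(7 8 9 12) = [4, 1, 2, 3, 10, 5, 11, 8, 9, 12, 6, 0, 7]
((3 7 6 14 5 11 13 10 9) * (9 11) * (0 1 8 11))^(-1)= (0 10 13 11 8 1)(3 9 5 14 6 7)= ((0 1 8 11 13 10)(3 7 6 14 5 9))^(-1)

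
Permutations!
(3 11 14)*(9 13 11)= (3 9 13 11 14)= [0, 1, 2, 9, 4, 5, 6, 7, 8, 13, 10, 14, 12, 11, 3]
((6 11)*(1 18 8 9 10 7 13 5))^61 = ((1 18 8 9 10 7 13 5)(6 11))^61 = (1 7 8 5 10 18 13 9)(6 11)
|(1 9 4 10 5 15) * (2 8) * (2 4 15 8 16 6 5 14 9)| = |(1 2 16 6 5 8 4 10 14 9 15)| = 11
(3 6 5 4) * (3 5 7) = (3 6 7)(4 5) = [0, 1, 2, 6, 5, 4, 7, 3]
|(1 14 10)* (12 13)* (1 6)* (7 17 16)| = |(1 14 10 6)(7 17 16)(12 13)| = 12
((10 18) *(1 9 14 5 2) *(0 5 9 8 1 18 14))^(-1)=(0 9 14 10 18 2 5)(1 8)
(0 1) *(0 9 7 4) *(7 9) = (9)(0 1 7 4) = [1, 7, 2, 3, 0, 5, 6, 4, 8, 9]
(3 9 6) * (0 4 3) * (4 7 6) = (0 7 6)(3 9 4) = [7, 1, 2, 9, 3, 5, 0, 6, 8, 4]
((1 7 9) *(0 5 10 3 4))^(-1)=((0 5 10 3 4)(1 7 9))^(-1)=(0 4 3 10 5)(1 9 7)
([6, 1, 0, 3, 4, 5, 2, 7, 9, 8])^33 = (8 9)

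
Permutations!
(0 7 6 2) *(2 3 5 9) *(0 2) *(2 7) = [2, 1, 7, 5, 4, 9, 3, 6, 8, 0] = (0 2 7 6 3 5 9)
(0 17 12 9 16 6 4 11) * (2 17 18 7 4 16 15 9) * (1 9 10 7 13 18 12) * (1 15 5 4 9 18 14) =(0 12 2 17 15 10 7 9 5 4 11)(1 18 13 14)(6 16) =[12, 18, 17, 3, 11, 4, 16, 9, 8, 5, 7, 0, 2, 14, 1, 10, 6, 15, 13]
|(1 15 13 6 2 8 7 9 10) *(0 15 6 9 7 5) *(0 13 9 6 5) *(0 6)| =21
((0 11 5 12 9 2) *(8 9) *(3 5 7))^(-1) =(0 2 9 8 12 5 3 7 11)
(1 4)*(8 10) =(1 4)(8 10) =[0, 4, 2, 3, 1, 5, 6, 7, 10, 9, 8]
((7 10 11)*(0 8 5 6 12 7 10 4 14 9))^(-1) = ((0 8 5 6 12 7 4 14 9)(10 11))^(-1) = (0 9 14 4 7 12 6 5 8)(10 11)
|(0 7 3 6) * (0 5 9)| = 6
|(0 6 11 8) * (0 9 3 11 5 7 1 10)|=|(0 6 5 7 1 10)(3 11 8 9)|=12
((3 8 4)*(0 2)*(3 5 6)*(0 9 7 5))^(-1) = ((0 2 9 7 5 6 3 8 4))^(-1) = (0 4 8 3 6 5 7 9 2)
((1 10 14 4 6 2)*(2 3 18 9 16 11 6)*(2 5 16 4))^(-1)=((1 10 14 2)(3 18 9 4 5 16 11 6))^(-1)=(1 2 14 10)(3 6 11 16 5 4 9 18)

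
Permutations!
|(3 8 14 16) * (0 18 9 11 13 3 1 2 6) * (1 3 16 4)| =13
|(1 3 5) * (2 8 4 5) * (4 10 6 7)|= 9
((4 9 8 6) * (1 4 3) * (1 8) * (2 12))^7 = ((1 4 9)(2 12)(3 8 6))^7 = (1 4 9)(2 12)(3 8 6)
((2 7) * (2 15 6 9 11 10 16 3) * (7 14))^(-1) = ((2 14 7 15 6 9 11 10 16 3))^(-1) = (2 3 16 10 11 9 6 15 7 14)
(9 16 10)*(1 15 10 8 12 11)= (1 15 10 9 16 8 12 11)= [0, 15, 2, 3, 4, 5, 6, 7, 12, 16, 9, 1, 11, 13, 14, 10, 8]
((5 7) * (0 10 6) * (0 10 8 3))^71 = (0 3 8)(5 7)(6 10)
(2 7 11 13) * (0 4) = [4, 1, 7, 3, 0, 5, 6, 11, 8, 9, 10, 13, 12, 2] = (0 4)(2 7 11 13)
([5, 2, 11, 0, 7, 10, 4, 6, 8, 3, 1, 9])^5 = [11, 0, 5, 2, 6, 9, 7, 4, 8, 1, 3, 10]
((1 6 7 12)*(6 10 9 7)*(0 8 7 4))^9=((0 8 7 12 1 10 9 4))^9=(0 8 7 12 1 10 9 4)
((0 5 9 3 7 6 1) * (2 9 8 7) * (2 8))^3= ((0 5 2 9 3 8 7 6 1))^3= (0 9 7)(1 2 8)(3 6 5)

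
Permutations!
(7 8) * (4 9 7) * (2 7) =[0, 1, 7, 3, 9, 5, 6, 8, 4, 2] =(2 7 8 4 9)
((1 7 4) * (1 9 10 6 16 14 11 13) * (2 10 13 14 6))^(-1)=((1 7 4 9 13)(2 10)(6 16)(11 14))^(-1)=(1 13 9 4 7)(2 10)(6 16)(11 14)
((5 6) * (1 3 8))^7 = (1 3 8)(5 6)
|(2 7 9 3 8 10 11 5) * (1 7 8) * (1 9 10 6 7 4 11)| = 18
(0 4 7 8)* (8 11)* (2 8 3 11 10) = (0 4 7 10 2 8)(3 11) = [4, 1, 8, 11, 7, 5, 6, 10, 0, 9, 2, 3]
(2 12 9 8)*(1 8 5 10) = (1 8 2 12 9 5 10) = [0, 8, 12, 3, 4, 10, 6, 7, 2, 5, 1, 11, 9]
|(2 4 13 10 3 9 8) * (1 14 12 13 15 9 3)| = |(1 14 12 13 10)(2 4 15 9 8)| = 5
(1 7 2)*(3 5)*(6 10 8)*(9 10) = (1 7 2)(3 5)(6 9 10 8) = [0, 7, 1, 5, 4, 3, 9, 2, 6, 10, 8]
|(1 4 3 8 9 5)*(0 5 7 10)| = 9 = |(0 5 1 4 3 8 9 7 10)|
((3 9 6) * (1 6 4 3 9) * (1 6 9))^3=(1 3 9 6 4)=((1 9 4 3 6))^3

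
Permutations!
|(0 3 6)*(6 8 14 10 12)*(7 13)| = 14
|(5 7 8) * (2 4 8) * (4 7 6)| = |(2 7)(4 8 5 6)| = 4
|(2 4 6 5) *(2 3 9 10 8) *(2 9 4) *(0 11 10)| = 20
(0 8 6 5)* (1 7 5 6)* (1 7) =[8, 1, 2, 3, 4, 0, 6, 5, 7] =(0 8 7 5)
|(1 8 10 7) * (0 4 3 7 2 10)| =6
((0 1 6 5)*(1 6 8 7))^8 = (0 5 6)(1 7 8)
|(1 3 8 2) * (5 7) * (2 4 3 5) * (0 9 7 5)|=15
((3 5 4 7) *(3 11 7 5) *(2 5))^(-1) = ((2 5 4)(7 11))^(-1) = (2 4 5)(7 11)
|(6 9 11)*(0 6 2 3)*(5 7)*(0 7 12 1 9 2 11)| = |(0 6 2 3 7 5 12 1 9)| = 9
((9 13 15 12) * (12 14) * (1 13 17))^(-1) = ((1 13 15 14 12 9 17))^(-1) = (1 17 9 12 14 15 13)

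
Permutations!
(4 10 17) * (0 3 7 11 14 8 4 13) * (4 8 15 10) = (0 3 7 11 14 15 10 17 13) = [3, 1, 2, 7, 4, 5, 6, 11, 8, 9, 17, 14, 12, 0, 15, 10, 16, 13]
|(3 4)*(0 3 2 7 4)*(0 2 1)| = |(0 3 2 7 4 1)| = 6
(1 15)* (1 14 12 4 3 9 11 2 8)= [0, 15, 8, 9, 3, 5, 6, 7, 1, 11, 10, 2, 4, 13, 12, 14]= (1 15 14 12 4 3 9 11 2 8)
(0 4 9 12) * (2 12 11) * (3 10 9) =(0 4 3 10 9 11 2 12) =[4, 1, 12, 10, 3, 5, 6, 7, 8, 11, 9, 2, 0]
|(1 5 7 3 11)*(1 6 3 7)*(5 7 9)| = |(1 7 9 5)(3 11 6)| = 12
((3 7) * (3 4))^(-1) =((3 7 4))^(-1) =(3 4 7)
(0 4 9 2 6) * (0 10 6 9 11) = (0 4 11)(2 9)(6 10) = [4, 1, 9, 3, 11, 5, 10, 7, 8, 2, 6, 0]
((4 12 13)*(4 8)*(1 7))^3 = (1 7)(4 8 13 12)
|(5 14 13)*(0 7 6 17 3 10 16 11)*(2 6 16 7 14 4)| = 13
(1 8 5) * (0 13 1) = (0 13 1 8 5) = [13, 8, 2, 3, 4, 0, 6, 7, 5, 9, 10, 11, 12, 1]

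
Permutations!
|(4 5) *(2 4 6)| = |(2 4 5 6)| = 4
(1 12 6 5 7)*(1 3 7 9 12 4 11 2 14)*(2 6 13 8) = (1 4 11 6 5 9 12 13 8 2 14)(3 7) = [0, 4, 14, 7, 11, 9, 5, 3, 2, 12, 10, 6, 13, 8, 1]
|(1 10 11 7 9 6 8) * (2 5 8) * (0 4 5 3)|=12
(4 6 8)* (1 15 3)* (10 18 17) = [0, 15, 2, 1, 6, 5, 8, 7, 4, 9, 18, 11, 12, 13, 14, 3, 16, 10, 17] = (1 15 3)(4 6 8)(10 18 17)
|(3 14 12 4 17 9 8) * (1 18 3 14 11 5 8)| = |(1 18 3 11 5 8 14 12 4 17 9)| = 11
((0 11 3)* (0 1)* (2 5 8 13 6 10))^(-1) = (0 1 3 11)(2 10 6 13 8 5)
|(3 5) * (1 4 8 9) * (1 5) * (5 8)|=|(1 4 5 3)(8 9)|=4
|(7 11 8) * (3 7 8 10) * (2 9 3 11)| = 4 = |(2 9 3 7)(10 11)|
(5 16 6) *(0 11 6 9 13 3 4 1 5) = [11, 5, 2, 4, 1, 16, 0, 7, 8, 13, 10, 6, 12, 3, 14, 15, 9] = (0 11 6)(1 5 16 9 13 3 4)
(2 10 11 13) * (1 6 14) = [0, 6, 10, 3, 4, 5, 14, 7, 8, 9, 11, 13, 12, 2, 1] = (1 6 14)(2 10 11 13)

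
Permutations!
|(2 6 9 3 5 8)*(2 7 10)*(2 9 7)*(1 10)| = 9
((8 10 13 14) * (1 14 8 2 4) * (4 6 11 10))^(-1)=((1 14 2 6 11 10 13 8 4))^(-1)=(1 4 8 13 10 11 6 2 14)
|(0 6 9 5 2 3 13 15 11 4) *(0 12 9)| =|(0 6)(2 3 13 15 11 4 12 9 5)| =18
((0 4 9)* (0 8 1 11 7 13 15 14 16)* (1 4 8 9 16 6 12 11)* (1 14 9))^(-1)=(0 16 4 8)(1 9 15 13 7 11 12 6 14)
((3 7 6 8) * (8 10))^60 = (10)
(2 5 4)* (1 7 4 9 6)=[0, 7, 5, 3, 2, 9, 1, 4, 8, 6]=(1 7 4 2 5 9 6)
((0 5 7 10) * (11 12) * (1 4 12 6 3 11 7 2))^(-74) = (0 7 4 2)(1 5 10 12)(3 11 6)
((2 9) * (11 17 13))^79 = (2 9)(11 17 13)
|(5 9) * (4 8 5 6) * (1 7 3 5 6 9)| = |(9)(1 7 3 5)(4 8 6)| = 12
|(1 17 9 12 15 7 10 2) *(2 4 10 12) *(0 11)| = |(0 11)(1 17 9 2)(4 10)(7 12 15)| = 12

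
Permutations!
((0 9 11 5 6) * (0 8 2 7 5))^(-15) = ((0 9 11)(2 7 5 6 8))^(-15) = (11)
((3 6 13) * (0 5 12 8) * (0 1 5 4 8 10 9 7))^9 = ((0 4 8 1 5 12 10 9 7)(3 6 13))^9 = (13)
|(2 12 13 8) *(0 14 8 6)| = |(0 14 8 2 12 13 6)| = 7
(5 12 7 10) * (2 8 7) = (2 8 7 10 5 12) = [0, 1, 8, 3, 4, 12, 6, 10, 7, 9, 5, 11, 2]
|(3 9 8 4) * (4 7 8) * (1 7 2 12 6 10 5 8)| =6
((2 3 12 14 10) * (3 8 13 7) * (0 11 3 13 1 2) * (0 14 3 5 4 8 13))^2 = (14)(0 5 8 2 7 11 4 1 13)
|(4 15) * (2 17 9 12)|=|(2 17 9 12)(4 15)|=4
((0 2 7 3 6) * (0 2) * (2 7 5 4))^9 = ((2 5 4)(3 6 7))^9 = (7)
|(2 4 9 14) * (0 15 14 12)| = 7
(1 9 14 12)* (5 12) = [0, 9, 2, 3, 4, 12, 6, 7, 8, 14, 10, 11, 1, 13, 5] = (1 9 14 5 12)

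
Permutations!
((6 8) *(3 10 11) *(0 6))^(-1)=((0 6 8)(3 10 11))^(-1)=(0 8 6)(3 11 10)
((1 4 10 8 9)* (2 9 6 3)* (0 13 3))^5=(0 1)(2 8)(3 10)(4 13)(6 9)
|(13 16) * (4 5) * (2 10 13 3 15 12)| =14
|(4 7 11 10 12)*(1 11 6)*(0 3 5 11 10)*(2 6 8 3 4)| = 35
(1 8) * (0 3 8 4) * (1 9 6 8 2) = (0 3 2 1 4)(6 8 9) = [3, 4, 1, 2, 0, 5, 8, 7, 9, 6]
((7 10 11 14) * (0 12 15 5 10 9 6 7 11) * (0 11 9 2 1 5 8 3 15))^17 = (0 12)(1 2 7 6 9 14 11 10 5)(3 8 15)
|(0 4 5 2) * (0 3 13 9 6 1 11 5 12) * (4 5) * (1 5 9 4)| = 18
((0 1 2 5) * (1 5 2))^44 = (5)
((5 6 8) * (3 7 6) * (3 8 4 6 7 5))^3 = (8)(4 6)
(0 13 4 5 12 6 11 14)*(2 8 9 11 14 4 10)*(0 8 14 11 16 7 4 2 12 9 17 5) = [13, 1, 14, 3, 0, 9, 11, 4, 17, 16, 12, 2, 6, 10, 8, 15, 7, 5] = (0 13 10 12 6 11 2 14 8 17 5 9 16 7 4)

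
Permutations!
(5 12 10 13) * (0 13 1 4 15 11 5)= [13, 4, 2, 3, 15, 12, 6, 7, 8, 9, 1, 5, 10, 0, 14, 11]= (0 13)(1 4 15 11 5 12 10)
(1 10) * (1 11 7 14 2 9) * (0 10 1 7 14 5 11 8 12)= (0 10 8 12)(2 9 7 5 11 14)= [10, 1, 9, 3, 4, 11, 6, 5, 12, 7, 8, 14, 0, 13, 2]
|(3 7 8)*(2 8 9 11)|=6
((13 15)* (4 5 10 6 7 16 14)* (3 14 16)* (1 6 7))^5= (16)(1 6)(3 7 10 5 4 14)(13 15)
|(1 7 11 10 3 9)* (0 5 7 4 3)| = 20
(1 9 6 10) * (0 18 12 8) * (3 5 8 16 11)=(0 18 12 16 11 3 5 8)(1 9 6 10)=[18, 9, 2, 5, 4, 8, 10, 7, 0, 6, 1, 3, 16, 13, 14, 15, 11, 17, 12]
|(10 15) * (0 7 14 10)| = |(0 7 14 10 15)| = 5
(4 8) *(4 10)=[0, 1, 2, 3, 8, 5, 6, 7, 10, 9, 4]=(4 8 10)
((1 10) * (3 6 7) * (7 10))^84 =(1 10 6 3 7)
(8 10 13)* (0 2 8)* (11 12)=(0 2 8 10 13)(11 12)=[2, 1, 8, 3, 4, 5, 6, 7, 10, 9, 13, 12, 11, 0]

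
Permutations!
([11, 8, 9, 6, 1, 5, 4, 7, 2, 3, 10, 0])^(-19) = (0 11)(1 2 3 4 8 9 6)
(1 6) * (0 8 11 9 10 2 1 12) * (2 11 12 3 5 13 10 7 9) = (0 8 12)(1 6 3 5 13 10 11 2)(7 9) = [8, 6, 1, 5, 4, 13, 3, 9, 12, 7, 11, 2, 0, 10]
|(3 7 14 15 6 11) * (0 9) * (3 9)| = |(0 3 7 14 15 6 11 9)| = 8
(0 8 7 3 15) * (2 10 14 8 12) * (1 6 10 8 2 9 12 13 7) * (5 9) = (0 13 7 3 15)(1 6 10 14 2 8)(5 9 12) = [13, 6, 8, 15, 4, 9, 10, 3, 1, 12, 14, 11, 5, 7, 2, 0]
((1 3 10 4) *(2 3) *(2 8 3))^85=((1 8 3 10 4))^85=(10)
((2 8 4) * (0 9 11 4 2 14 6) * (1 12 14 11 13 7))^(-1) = ((0 9 13 7 1 12 14 6)(2 8)(4 11))^(-1) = (0 6 14 12 1 7 13 9)(2 8)(4 11)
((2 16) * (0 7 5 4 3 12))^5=(0 12 3 4 5 7)(2 16)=((0 7 5 4 3 12)(2 16))^5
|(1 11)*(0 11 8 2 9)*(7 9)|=7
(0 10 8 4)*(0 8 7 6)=(0 10 7 6)(4 8)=[10, 1, 2, 3, 8, 5, 0, 6, 4, 9, 7]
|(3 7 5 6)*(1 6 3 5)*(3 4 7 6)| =6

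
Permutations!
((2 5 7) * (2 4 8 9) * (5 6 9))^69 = ((2 6 9)(4 8 5 7))^69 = (9)(4 8 5 7)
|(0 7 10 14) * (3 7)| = 5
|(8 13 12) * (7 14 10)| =|(7 14 10)(8 13 12)| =3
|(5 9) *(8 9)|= |(5 8 9)|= 3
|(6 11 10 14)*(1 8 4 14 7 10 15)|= |(1 8 4 14 6 11 15)(7 10)|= 14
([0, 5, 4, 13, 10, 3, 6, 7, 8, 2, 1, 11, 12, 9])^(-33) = [0, 10, 9, 5, 2, 1, 6, 7, 8, 13, 4, 11, 12, 3]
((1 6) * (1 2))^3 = (6)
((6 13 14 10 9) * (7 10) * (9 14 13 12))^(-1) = ((6 12 9)(7 10 14))^(-1) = (6 9 12)(7 14 10)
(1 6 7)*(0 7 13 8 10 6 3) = (0 7 1 3)(6 13 8 10) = [7, 3, 2, 0, 4, 5, 13, 1, 10, 9, 6, 11, 12, 8]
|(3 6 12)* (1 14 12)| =5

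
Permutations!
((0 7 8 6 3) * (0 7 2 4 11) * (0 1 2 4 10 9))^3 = (0 1 9 11 10 4 2)(3 6 8 7)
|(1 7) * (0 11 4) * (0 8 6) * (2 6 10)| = 14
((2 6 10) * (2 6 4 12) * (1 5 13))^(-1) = ((1 5 13)(2 4 12)(6 10))^(-1) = (1 13 5)(2 12 4)(6 10)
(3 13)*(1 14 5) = (1 14 5)(3 13) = [0, 14, 2, 13, 4, 1, 6, 7, 8, 9, 10, 11, 12, 3, 5]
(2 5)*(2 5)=(5)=[0, 1, 2, 3, 4, 5]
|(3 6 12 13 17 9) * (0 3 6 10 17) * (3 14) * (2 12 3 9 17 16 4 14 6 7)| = 12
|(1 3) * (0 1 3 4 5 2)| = |(0 1 4 5 2)| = 5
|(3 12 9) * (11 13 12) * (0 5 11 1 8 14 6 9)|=30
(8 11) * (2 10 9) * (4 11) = (2 10 9)(4 11 8) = [0, 1, 10, 3, 11, 5, 6, 7, 4, 2, 9, 8]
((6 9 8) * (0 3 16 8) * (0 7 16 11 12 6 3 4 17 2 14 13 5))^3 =((0 4 17 2 14 13 5)(3 11 12 6 9 7 16 8))^3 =(0 2 5 17 13 4 14)(3 6 16 11 9 8 12 7)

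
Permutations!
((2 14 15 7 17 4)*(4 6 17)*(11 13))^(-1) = (2 4 7 15 14)(6 17)(11 13)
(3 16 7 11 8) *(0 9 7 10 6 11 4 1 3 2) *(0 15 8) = [9, 3, 15, 16, 1, 5, 11, 4, 2, 7, 6, 0, 12, 13, 14, 8, 10] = (0 9 7 4 1 3 16 10 6 11)(2 15 8)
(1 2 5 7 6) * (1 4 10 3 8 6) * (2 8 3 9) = (1 8 6 4 10 9 2 5 7) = [0, 8, 5, 3, 10, 7, 4, 1, 6, 2, 9]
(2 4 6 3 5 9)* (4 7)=(2 7 4 6 3 5 9)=[0, 1, 7, 5, 6, 9, 3, 4, 8, 2]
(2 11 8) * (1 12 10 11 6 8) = [0, 12, 6, 3, 4, 5, 8, 7, 2, 9, 11, 1, 10] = (1 12 10 11)(2 6 8)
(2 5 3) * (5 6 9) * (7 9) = (2 6 7 9 5 3) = [0, 1, 6, 2, 4, 3, 7, 9, 8, 5]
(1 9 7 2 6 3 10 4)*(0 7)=(0 7 2 6 3 10 4 1 9)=[7, 9, 6, 10, 1, 5, 3, 2, 8, 0, 4]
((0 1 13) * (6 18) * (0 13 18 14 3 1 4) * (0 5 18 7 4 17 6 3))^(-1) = (0 14 6 17)(1 3 18 5 4 7)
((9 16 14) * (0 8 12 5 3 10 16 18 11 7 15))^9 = (0 18 10 8 11 16 12 7 14 5 15 9 3)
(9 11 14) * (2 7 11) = (2 7 11 14 9) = [0, 1, 7, 3, 4, 5, 6, 11, 8, 2, 10, 14, 12, 13, 9]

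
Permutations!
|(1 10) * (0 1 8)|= 4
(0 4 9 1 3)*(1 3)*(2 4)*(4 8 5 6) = (0 2 8 5 6 4 9 3) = [2, 1, 8, 0, 9, 6, 4, 7, 5, 3]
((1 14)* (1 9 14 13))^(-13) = ((1 13)(9 14))^(-13) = (1 13)(9 14)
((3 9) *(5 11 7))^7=(3 9)(5 11 7)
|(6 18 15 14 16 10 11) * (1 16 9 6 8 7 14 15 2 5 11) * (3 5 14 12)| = 30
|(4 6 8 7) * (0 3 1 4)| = |(0 3 1 4 6 8 7)| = 7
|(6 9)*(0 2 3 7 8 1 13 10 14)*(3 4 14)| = 12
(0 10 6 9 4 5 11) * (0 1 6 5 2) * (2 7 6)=(0 10 5 11 1 2)(4 7 6 9)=[10, 2, 0, 3, 7, 11, 9, 6, 8, 4, 5, 1]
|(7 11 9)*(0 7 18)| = 5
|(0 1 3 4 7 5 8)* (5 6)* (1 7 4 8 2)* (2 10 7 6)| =|(0 6 5 10 7 2 1 3 8)| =9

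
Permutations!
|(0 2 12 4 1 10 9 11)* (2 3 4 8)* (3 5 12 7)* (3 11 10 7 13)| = 22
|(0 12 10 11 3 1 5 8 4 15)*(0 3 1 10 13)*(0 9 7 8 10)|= 36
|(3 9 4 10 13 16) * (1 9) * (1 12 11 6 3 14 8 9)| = 28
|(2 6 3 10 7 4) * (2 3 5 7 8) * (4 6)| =|(2 4 3 10 8)(5 7 6)| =15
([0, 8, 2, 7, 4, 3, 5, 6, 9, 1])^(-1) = [0, 9, 2, 5, 4, 6, 7, 3, 1, 8]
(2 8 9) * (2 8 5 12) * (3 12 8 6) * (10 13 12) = [0, 1, 5, 10, 4, 8, 3, 7, 9, 6, 13, 11, 2, 12] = (2 5 8 9 6 3 10 13 12)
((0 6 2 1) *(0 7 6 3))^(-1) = (0 3)(1 2 6 7)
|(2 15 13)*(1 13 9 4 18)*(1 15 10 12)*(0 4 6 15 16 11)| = 15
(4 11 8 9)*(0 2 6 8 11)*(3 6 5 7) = [2, 1, 5, 6, 0, 7, 8, 3, 9, 4, 10, 11] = (11)(0 2 5 7 3 6 8 9 4)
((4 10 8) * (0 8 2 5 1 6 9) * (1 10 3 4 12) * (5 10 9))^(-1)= (0 9 5 6 1 12 8)(2 10)(3 4)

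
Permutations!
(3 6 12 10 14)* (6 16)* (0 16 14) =[16, 1, 2, 14, 4, 5, 12, 7, 8, 9, 0, 11, 10, 13, 3, 15, 6] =(0 16 6 12 10)(3 14)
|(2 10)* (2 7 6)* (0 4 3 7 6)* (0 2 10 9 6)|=|(0 4 3 7 2 9 6 10)|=8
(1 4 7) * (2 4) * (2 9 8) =(1 9 8 2 4 7) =[0, 9, 4, 3, 7, 5, 6, 1, 2, 8]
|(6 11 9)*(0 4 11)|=5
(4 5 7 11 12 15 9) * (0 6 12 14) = [6, 1, 2, 3, 5, 7, 12, 11, 8, 4, 10, 14, 15, 13, 0, 9] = (0 6 12 15 9 4 5 7 11 14)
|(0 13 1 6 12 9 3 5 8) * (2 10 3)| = 11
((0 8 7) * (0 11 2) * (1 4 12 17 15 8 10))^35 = ((0 10 1 4 12 17 15 8 7 11 2))^35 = (0 1 12 15 7 2 10 4 17 8 11)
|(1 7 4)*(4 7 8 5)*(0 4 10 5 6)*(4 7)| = 6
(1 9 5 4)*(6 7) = [0, 9, 2, 3, 1, 4, 7, 6, 8, 5] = (1 9 5 4)(6 7)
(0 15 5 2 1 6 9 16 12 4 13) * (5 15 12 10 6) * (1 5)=(0 12 4 13)(2 5)(6 9 16 10)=[12, 1, 5, 3, 13, 2, 9, 7, 8, 16, 6, 11, 4, 0, 14, 15, 10]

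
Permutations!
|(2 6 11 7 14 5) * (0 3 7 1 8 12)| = 11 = |(0 3 7 14 5 2 6 11 1 8 12)|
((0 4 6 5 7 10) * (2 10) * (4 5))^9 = ((0 5 7 2 10)(4 6))^9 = (0 10 2 7 5)(4 6)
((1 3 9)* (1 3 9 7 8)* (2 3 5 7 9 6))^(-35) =((1 6 2 3 9 5 7 8))^(-35) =(1 5 2 8 9 6 7 3)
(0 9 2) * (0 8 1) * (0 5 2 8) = (0 9 8 1 5 2) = [9, 5, 0, 3, 4, 2, 6, 7, 1, 8]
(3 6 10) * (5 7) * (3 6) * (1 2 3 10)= [0, 2, 3, 10, 4, 7, 1, 5, 8, 9, 6]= (1 2 3 10 6)(5 7)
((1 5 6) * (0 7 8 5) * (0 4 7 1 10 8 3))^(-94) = ((0 1 4 7 3)(5 6 10 8))^(-94) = (0 1 4 7 3)(5 10)(6 8)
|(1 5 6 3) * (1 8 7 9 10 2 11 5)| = |(2 11 5 6 3 8 7 9 10)| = 9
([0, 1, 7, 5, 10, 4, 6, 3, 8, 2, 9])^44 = [0, 1, 3, 4, 9, 10, 6, 5, 8, 7, 2]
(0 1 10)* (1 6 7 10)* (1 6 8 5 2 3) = [8, 6, 3, 1, 4, 2, 7, 10, 5, 9, 0] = (0 8 5 2 3 1 6 7 10)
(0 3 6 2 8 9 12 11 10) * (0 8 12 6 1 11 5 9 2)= [3, 11, 12, 1, 4, 9, 0, 7, 2, 6, 8, 10, 5]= (0 3 1 11 10 8 2 12 5 9 6)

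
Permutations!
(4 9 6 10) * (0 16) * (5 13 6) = (0 16)(4 9 5 13 6 10) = [16, 1, 2, 3, 9, 13, 10, 7, 8, 5, 4, 11, 12, 6, 14, 15, 0]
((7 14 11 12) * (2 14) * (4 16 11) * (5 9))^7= ((2 14 4 16 11 12 7)(5 9))^7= (16)(5 9)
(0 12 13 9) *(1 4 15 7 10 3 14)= (0 12 13 9)(1 4 15 7 10 3 14)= [12, 4, 2, 14, 15, 5, 6, 10, 8, 0, 3, 11, 13, 9, 1, 7]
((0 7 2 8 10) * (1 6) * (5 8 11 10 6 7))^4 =((0 5 8 6 1 7 2 11 10))^4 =(0 1 10 6 11 8 2 5 7)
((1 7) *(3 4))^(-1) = (1 7)(3 4)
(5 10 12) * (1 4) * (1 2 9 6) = (1 4 2 9 6)(5 10 12) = [0, 4, 9, 3, 2, 10, 1, 7, 8, 6, 12, 11, 5]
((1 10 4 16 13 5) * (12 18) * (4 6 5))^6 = (18)(1 6)(5 10)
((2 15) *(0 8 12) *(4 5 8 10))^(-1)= ((0 10 4 5 8 12)(2 15))^(-1)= (0 12 8 5 4 10)(2 15)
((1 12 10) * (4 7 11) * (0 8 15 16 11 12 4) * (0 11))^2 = ((0 8 15 16)(1 4 7 12 10))^2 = (0 15)(1 7 10 4 12)(8 16)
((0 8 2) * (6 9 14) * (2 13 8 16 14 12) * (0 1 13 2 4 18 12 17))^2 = (0 14 9)(1 8)(2 13)(4 12 18)(6 17 16)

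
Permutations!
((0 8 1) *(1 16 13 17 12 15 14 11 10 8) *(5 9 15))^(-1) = (0 1)(5 12 17 13 16 8 10 11 14 15 9)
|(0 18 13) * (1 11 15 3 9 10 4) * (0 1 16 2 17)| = |(0 18 13 1 11 15 3 9 10 4 16 2 17)| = 13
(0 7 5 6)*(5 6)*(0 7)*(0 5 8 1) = (0 5 8 1)(6 7) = [5, 0, 2, 3, 4, 8, 7, 6, 1]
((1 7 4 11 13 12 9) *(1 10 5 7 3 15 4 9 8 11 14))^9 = ((1 3 15 4 14)(5 7 9 10)(8 11 13 12))^9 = (1 14 4 15 3)(5 7 9 10)(8 11 13 12)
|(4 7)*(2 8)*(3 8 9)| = 4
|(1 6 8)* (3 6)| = 4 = |(1 3 6 8)|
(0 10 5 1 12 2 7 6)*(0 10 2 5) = (0 2 7 6 10)(1 12 5) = [2, 12, 7, 3, 4, 1, 10, 6, 8, 9, 0, 11, 5]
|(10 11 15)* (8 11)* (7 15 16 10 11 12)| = 7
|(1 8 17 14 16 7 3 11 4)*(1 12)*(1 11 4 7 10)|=30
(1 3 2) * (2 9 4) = (1 3 9 4 2) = [0, 3, 1, 9, 2, 5, 6, 7, 8, 4]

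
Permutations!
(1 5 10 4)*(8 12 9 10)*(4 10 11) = (1 5 8 12 9 11 4) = [0, 5, 2, 3, 1, 8, 6, 7, 12, 11, 10, 4, 9]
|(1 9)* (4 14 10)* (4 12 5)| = 10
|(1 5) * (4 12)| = 2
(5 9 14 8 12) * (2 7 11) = (2 7 11)(5 9 14 8 12) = [0, 1, 7, 3, 4, 9, 6, 11, 12, 14, 10, 2, 5, 13, 8]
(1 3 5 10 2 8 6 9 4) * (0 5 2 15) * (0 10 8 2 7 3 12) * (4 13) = (0 5 8 6 9 13 4 1 12)(3 7)(10 15) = [5, 12, 2, 7, 1, 8, 9, 3, 6, 13, 15, 11, 0, 4, 14, 10]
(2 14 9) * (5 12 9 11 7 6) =(2 14 11 7 6 5 12 9) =[0, 1, 14, 3, 4, 12, 5, 6, 8, 2, 10, 7, 9, 13, 11]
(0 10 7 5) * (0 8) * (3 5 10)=(0 3 5 8)(7 10)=[3, 1, 2, 5, 4, 8, 6, 10, 0, 9, 7]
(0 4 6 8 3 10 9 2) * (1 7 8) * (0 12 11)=(0 4 6 1 7 8 3 10 9 2 12 11)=[4, 7, 12, 10, 6, 5, 1, 8, 3, 2, 9, 0, 11]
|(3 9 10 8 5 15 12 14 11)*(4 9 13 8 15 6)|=|(3 13 8 5 6 4 9 10 15 12 14 11)|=12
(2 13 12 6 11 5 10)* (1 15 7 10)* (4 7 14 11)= (1 15 14 11 5)(2 13 12 6 4 7 10)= [0, 15, 13, 3, 7, 1, 4, 10, 8, 9, 2, 5, 6, 12, 11, 14]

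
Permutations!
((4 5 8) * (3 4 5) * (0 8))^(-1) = ((0 8 5)(3 4))^(-1) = (0 5 8)(3 4)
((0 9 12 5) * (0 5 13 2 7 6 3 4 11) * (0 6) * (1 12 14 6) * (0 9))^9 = (1 4 6 9 2 12 11 3 14 7 13)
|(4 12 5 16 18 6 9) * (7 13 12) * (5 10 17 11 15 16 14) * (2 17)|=26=|(2 17 11 15 16 18 6 9 4 7 13 12 10)(5 14)|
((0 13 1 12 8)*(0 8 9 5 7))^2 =(0 1 9 7 13 12 5)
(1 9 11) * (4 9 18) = (1 18 4 9 11) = [0, 18, 2, 3, 9, 5, 6, 7, 8, 11, 10, 1, 12, 13, 14, 15, 16, 17, 4]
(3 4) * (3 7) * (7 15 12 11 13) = (3 4 15 12 11 13 7) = [0, 1, 2, 4, 15, 5, 6, 3, 8, 9, 10, 13, 11, 7, 14, 12]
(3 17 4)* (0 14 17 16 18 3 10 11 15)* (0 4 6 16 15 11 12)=(0 14 17 6 16 18 3 15 4 10 12)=[14, 1, 2, 15, 10, 5, 16, 7, 8, 9, 12, 11, 0, 13, 17, 4, 18, 6, 3]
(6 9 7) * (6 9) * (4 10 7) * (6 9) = (4 10 7 6 9) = [0, 1, 2, 3, 10, 5, 9, 6, 8, 4, 7]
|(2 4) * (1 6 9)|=6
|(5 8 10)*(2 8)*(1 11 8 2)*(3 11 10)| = 3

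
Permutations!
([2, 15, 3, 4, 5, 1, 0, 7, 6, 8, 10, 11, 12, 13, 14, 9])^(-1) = [6, 5, 0, 2, 3, 4, 8, 7, 9, 15, 10, 11, 12, 13, 14, 1]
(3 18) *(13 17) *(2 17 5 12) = (2 17 13 5 12)(3 18) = [0, 1, 17, 18, 4, 12, 6, 7, 8, 9, 10, 11, 2, 5, 14, 15, 16, 13, 3]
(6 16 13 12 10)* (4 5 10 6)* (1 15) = (1 15)(4 5 10)(6 16 13 12) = [0, 15, 2, 3, 5, 10, 16, 7, 8, 9, 4, 11, 6, 12, 14, 1, 13]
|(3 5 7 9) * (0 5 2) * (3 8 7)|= |(0 5 3 2)(7 9 8)|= 12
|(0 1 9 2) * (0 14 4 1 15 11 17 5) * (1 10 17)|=11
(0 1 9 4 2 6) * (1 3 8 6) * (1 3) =(0 1 9 4 2 3 8 6) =[1, 9, 3, 8, 2, 5, 0, 7, 6, 4]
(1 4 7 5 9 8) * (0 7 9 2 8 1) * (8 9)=[7, 4, 9, 3, 8, 2, 6, 5, 0, 1]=(0 7 5 2 9 1 4 8)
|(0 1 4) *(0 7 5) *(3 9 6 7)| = 8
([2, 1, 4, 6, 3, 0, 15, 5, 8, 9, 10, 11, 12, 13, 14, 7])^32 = [0, 1, 2, 3, 4, 5, 6, 7, 8, 9, 10, 11, 12, 13, 14, 15]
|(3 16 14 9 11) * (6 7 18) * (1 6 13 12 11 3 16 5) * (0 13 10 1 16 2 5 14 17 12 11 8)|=|(0 13 11 2 5 16 17 12 8)(1 6 7 18 10)(3 14 9)|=45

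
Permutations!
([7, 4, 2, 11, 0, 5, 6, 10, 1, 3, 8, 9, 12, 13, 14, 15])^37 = (15)(0 7 10 8 1 4)(3 11 9)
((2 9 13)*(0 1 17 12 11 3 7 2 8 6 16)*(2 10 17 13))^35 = ((0 1 13 8 6 16)(2 9)(3 7 10 17 12 11))^35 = (0 16 6 8 13 1)(2 9)(3 11 12 17 10 7)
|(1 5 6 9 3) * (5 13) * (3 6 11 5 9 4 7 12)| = |(1 13 9 6 4 7 12 3)(5 11)| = 8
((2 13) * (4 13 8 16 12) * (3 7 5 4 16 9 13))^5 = (2 8 9 13)(3 7 5 4)(12 16)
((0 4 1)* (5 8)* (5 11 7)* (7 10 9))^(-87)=((0 4 1)(5 8 11 10 9 7))^(-87)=(5 10)(7 11)(8 9)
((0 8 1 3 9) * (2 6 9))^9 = (0 1 2 9 8 3 6) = ((0 8 1 3 2 6 9))^9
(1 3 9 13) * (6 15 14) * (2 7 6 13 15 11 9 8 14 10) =[0, 3, 7, 8, 4, 5, 11, 6, 14, 15, 2, 9, 12, 1, 13, 10] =(1 3 8 14 13)(2 7 6 11 9 15 10)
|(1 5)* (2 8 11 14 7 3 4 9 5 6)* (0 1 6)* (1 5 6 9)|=12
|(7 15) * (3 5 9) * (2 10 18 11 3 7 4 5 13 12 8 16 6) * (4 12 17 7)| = 39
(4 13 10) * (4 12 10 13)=(13)(10 12)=[0, 1, 2, 3, 4, 5, 6, 7, 8, 9, 12, 11, 10, 13]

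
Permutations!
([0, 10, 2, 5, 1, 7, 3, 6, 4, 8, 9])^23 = [0, 8, 2, 6, 9, 3, 7, 5, 10, 1, 4]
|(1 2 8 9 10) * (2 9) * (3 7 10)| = |(1 9 3 7 10)(2 8)| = 10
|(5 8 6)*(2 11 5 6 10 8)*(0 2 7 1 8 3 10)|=14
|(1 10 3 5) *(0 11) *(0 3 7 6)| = 8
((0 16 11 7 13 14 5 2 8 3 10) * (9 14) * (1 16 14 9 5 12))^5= (0 11 8 12 13 10 16 2 14 7 3 1 5)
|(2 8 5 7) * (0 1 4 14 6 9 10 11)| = 8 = |(0 1 4 14 6 9 10 11)(2 8 5 7)|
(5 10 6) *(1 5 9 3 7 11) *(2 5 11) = (1 11)(2 5 10 6 9 3 7) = [0, 11, 5, 7, 4, 10, 9, 2, 8, 3, 6, 1]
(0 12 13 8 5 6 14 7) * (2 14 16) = (0 12 13 8 5 6 16 2 14 7) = [12, 1, 14, 3, 4, 6, 16, 0, 5, 9, 10, 11, 13, 8, 7, 15, 2]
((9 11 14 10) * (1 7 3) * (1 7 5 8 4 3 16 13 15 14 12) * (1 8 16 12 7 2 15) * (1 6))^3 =(1 13 5 6 16)(2 10 7 4 15 9 12 3 14 11 8)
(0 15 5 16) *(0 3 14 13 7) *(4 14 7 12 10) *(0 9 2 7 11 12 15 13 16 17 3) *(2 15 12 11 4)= (0 13 12 10 2 7 9 15 5 17 3 4 14 16)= [13, 1, 7, 4, 14, 17, 6, 9, 8, 15, 2, 11, 10, 12, 16, 5, 0, 3]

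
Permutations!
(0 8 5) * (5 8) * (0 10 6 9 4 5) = (4 5 10 6 9) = [0, 1, 2, 3, 5, 10, 9, 7, 8, 4, 6]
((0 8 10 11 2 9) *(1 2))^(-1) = (0 9 2 1 11 10 8)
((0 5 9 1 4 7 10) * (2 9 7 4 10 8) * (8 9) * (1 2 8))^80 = (0 9 10 7 1 5 2)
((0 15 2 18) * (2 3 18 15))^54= (0 18 3 15 2)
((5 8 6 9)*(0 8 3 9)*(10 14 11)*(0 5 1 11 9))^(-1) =(0 3 5 6 8)(1 9 14 10 11)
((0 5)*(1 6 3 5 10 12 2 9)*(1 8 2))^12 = (0 3 1 10 5 6 12)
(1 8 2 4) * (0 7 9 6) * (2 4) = [7, 8, 2, 3, 1, 5, 0, 9, 4, 6] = (0 7 9 6)(1 8 4)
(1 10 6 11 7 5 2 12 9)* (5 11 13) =[0, 10, 12, 3, 4, 2, 13, 11, 8, 1, 6, 7, 9, 5] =(1 10 6 13 5 2 12 9)(7 11)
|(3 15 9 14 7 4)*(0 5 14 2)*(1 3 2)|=12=|(0 5 14 7 4 2)(1 3 15 9)|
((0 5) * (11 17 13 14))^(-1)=((0 5)(11 17 13 14))^(-1)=(0 5)(11 14 13 17)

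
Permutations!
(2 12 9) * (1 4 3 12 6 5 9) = (1 4 3 12)(2 6 5 9) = [0, 4, 6, 12, 3, 9, 5, 7, 8, 2, 10, 11, 1]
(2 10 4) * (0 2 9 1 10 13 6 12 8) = (0 2 13 6 12 8)(1 10 4 9) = [2, 10, 13, 3, 9, 5, 12, 7, 0, 1, 4, 11, 8, 6]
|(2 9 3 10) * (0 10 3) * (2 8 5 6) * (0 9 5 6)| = 6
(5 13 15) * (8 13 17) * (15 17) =(5 15)(8 13 17) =[0, 1, 2, 3, 4, 15, 6, 7, 13, 9, 10, 11, 12, 17, 14, 5, 16, 8]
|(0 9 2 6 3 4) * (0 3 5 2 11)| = 6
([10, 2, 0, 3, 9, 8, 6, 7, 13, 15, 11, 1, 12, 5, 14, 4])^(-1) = (0 2 1 11 10)(4 15 9)(5 13 8)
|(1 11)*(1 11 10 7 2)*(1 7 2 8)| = 5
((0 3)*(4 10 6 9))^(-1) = (0 3)(4 9 6 10)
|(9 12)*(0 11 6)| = 6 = |(0 11 6)(9 12)|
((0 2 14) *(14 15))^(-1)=((0 2 15 14))^(-1)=(0 14 15 2)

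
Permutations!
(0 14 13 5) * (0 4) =(0 14 13 5 4) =[14, 1, 2, 3, 0, 4, 6, 7, 8, 9, 10, 11, 12, 5, 13]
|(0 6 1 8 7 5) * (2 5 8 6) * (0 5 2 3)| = 2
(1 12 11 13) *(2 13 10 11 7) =(1 12 7 2 13)(10 11) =[0, 12, 13, 3, 4, 5, 6, 2, 8, 9, 11, 10, 7, 1]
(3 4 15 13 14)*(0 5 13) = (0 5 13 14 3 4 15) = [5, 1, 2, 4, 15, 13, 6, 7, 8, 9, 10, 11, 12, 14, 3, 0]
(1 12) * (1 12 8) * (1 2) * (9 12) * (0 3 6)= (0 3 6)(1 8 2)(9 12)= [3, 8, 1, 6, 4, 5, 0, 7, 2, 12, 10, 11, 9]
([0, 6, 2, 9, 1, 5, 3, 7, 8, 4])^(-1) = (1 4 9 3 6)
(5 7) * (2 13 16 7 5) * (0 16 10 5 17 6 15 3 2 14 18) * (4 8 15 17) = [16, 1, 13, 2, 8, 4, 17, 14, 15, 9, 5, 11, 12, 10, 18, 3, 7, 6, 0] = (0 16 7 14 18)(2 13 10 5 4 8 15 3)(6 17)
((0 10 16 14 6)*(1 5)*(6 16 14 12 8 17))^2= (0 14 12 17)(6 10 16 8)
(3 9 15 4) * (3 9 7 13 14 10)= (3 7 13 14 10)(4 9 15)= [0, 1, 2, 7, 9, 5, 6, 13, 8, 15, 3, 11, 12, 14, 10, 4]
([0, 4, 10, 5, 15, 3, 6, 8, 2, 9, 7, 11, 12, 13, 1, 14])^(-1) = (1 14 15 4)(2 8 7 10)(3 5)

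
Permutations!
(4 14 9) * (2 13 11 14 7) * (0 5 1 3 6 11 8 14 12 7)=(0 5 1 3 6 11 12 7 2 13 8 14 9 4)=[5, 3, 13, 6, 0, 1, 11, 2, 14, 4, 10, 12, 7, 8, 9]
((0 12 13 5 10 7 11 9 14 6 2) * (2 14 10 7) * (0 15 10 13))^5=(0 12)(2 10 15)(6 14)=((0 12)(2 15 10)(5 7 11 9 13)(6 14))^5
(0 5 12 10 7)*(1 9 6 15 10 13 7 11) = (0 5 12 13 7)(1 9 6 15 10 11) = [5, 9, 2, 3, 4, 12, 15, 0, 8, 6, 11, 1, 13, 7, 14, 10]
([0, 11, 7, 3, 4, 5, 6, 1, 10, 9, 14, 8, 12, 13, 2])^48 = [0, 7, 14, 3, 4, 5, 6, 2, 11, 9, 8, 1, 12, 13, 10]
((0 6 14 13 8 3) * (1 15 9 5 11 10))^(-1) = (0 3 8 13 14 6)(1 10 11 5 9 15)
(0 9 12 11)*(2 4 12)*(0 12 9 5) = (0 5)(2 4 9)(11 12) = [5, 1, 4, 3, 9, 0, 6, 7, 8, 2, 10, 12, 11]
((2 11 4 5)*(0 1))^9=(0 1)(2 11 4 5)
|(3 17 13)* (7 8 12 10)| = |(3 17 13)(7 8 12 10)| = 12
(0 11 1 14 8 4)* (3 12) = (0 11 1 14 8 4)(3 12) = [11, 14, 2, 12, 0, 5, 6, 7, 4, 9, 10, 1, 3, 13, 8]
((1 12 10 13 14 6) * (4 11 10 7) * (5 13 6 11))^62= (1 7 5 14 10)(4 13 11 6 12)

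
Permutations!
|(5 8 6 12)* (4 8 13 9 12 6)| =|(4 8)(5 13 9 12)| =4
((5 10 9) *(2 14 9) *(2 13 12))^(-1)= (2 12 13 10 5 9 14)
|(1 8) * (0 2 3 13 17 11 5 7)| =8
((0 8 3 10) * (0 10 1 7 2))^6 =(10)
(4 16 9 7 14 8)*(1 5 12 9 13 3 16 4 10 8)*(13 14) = (1 5 12 9 7 13 3 16 14)(8 10) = [0, 5, 2, 16, 4, 12, 6, 13, 10, 7, 8, 11, 9, 3, 1, 15, 14]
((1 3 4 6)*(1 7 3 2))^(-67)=(1 2)(3 4 6 7)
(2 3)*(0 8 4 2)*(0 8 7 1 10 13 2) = (0 7 1 10 13 2 3 8 4) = [7, 10, 3, 8, 0, 5, 6, 1, 4, 9, 13, 11, 12, 2]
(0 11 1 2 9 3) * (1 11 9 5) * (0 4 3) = (11)(0 9)(1 2 5)(3 4) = [9, 2, 5, 4, 3, 1, 6, 7, 8, 0, 10, 11]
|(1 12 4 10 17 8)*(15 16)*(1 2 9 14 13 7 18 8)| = |(1 12 4 10 17)(2 9 14 13 7 18 8)(15 16)| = 70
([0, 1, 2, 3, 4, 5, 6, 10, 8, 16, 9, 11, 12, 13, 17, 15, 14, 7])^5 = [0, 1, 2, 3, 4, 5, 6, 17, 8, 10, 7, 11, 12, 13, 16, 15, 9, 14]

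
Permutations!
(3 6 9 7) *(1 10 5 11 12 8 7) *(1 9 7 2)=(1 10 5 11 12 8 2)(3 6 7)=[0, 10, 1, 6, 4, 11, 7, 3, 2, 9, 5, 12, 8]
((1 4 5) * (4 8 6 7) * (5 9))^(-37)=(1 9 7 8 5 4 6)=((1 8 6 7 4 9 5))^(-37)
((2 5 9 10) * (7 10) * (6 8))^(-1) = (2 10 7 9 5)(6 8)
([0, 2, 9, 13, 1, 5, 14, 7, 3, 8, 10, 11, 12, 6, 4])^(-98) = [0, 2, 9, 13, 1, 5, 14, 7, 3, 8, 10, 11, 12, 6, 4]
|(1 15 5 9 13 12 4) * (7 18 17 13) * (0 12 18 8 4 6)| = 21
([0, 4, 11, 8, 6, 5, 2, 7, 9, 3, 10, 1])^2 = [0, 6, 1, 9, 2, 5, 11, 7, 3, 8, 10, 4]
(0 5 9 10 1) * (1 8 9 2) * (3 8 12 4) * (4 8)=(0 5 2 1)(3 4)(8 9 10 12)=[5, 0, 1, 4, 3, 2, 6, 7, 9, 10, 12, 11, 8]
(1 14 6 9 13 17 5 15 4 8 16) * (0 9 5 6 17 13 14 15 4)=[9, 15, 2, 3, 8, 4, 5, 7, 16, 14, 10, 11, 12, 13, 17, 0, 1, 6]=(0 9 14 17 6 5 4 8 16 1 15)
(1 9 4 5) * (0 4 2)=(0 4 5 1 9 2)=[4, 9, 0, 3, 5, 1, 6, 7, 8, 2]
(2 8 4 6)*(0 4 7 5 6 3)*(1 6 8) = [4, 6, 1, 0, 3, 8, 2, 5, 7] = (0 4 3)(1 6 2)(5 8 7)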